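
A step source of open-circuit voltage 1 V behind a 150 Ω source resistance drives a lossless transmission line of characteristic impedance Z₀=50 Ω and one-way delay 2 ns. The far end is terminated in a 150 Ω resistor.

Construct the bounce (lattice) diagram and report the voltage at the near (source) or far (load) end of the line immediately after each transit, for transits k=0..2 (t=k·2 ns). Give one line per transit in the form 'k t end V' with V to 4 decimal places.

0 0 source 0.2500
1 2 load 0.3750
2 4 source 0.4375

Γ_L=0.500000, Γ_S=0.500000; launch V₁=1·50/200=0.250000
k=0 src: V=0.2500
k=1 load: inc=0.250000, refl=0.250000·0.500000=0.1250; V=0.000000+0.250000+0.125000=0.3750
k=2 src: inc=0.125000, refl=0.125000·0.500000=0.0625; V=0.250000+0.125000+0.062500=0.4375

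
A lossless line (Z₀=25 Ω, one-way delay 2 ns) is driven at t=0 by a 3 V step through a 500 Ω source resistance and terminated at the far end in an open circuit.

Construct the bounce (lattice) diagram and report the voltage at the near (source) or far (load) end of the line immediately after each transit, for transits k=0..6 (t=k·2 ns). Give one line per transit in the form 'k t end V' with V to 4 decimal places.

Γ_L=1.000000, Γ_S=0.904762; launch V₁=3·25/525=0.142857
k=0 src: V=0.1429
k=1 load: inc=0.142857, refl=0.142857·1.000000=0.1429; V=0.000000+0.142857+0.142857=0.2857
k=2 src: inc=0.142857, refl=0.142857·0.904762=0.1293; V=0.142857+0.142857+0.129252=0.4150
k=3 load: inc=0.129252, refl=0.129252·1.000000=0.1293; V=0.285714+0.129252+0.129252=0.5442
k=4 src: inc=0.129252, refl=0.129252·0.904762=0.1169; V=0.414966+0.129252+0.116942=0.6612
k=5 load: inc=0.116942, refl=0.116942·1.000000=0.1169; V=0.544218+0.116942+0.116942=0.7781
k=6 src: inc=0.116942, refl=0.116942·0.904762=0.1058; V=0.661160+0.116942+0.105805=0.8839

0 0 source 0.1429
1 2 load 0.2857
2 4 source 0.4150
3 6 load 0.5442
4 8 source 0.6612
5 10 load 0.7781
6 12 source 0.8839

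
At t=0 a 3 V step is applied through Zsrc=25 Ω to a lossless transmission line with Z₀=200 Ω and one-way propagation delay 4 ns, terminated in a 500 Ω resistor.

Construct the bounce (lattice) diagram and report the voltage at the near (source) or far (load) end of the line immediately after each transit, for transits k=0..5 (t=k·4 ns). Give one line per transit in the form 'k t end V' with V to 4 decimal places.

0 0 source 2.6667
1 4 load 3.8095
2 8 source 2.9206
3 12 load 2.5397
4 16 source 2.8360
5 20 load 2.9630

Γ_L=0.428571, Γ_S=-0.777778; launch V₁=3·200/225=2.666667
k=0 src: V=2.6667
k=1 load: inc=2.666667, refl=2.666667·0.428571=1.1429; V=0.000000+2.666667+1.142857=3.8095
k=2 src: inc=1.142857, refl=1.142857·-0.777778=-0.8889; V=2.666667+1.142857+-0.888889=2.9206
k=3 load: inc=-0.888889, refl=-0.888889·0.428571=-0.3810; V=3.809524+-0.888889+-0.380952=2.5397
k=4 src: inc=-0.380952, refl=-0.380952·-0.777778=0.2963; V=2.920635+-0.380952+0.296296=2.8360
k=5 load: inc=0.296296, refl=0.296296·0.428571=0.1270; V=2.539683+0.296296+0.126984=2.9630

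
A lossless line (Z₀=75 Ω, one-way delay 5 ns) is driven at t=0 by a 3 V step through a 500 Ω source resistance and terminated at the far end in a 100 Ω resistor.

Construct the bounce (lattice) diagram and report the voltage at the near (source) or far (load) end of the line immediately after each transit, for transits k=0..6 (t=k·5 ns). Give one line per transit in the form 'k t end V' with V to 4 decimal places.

Γ_L=0.142857, Γ_S=0.739130; launch V₁=3·75/575=0.391304
k=0 src: V=0.3913
k=1 load: inc=0.391304, refl=0.391304·0.142857=0.0559; V=0.000000+0.391304+0.055901=0.4472
k=2 src: inc=0.055901, refl=0.055901·0.739130=0.0413; V=0.391304+0.055901+0.041318=0.4885
k=3 load: inc=0.041318, refl=0.041318·0.142857=0.0059; V=0.447205+0.041318+0.005903=0.4944
k=4 src: inc=0.005903, refl=0.005903·0.739130=0.0044; V=0.488523+0.005903+0.004363=0.4988
k=5 load: inc=0.004363, refl=0.004363·0.142857=0.0006; V=0.494425+0.004363+0.000623=0.4994
k=6 src: inc=0.000623, refl=0.000623·0.739130=0.0005; V=0.498788+0.000623+0.000461=0.4999

0 0 source 0.3913
1 5 load 0.4472
2 10 source 0.4885
3 15 load 0.4944
4 20 source 0.4988
5 25 load 0.4994
6 30 source 0.4999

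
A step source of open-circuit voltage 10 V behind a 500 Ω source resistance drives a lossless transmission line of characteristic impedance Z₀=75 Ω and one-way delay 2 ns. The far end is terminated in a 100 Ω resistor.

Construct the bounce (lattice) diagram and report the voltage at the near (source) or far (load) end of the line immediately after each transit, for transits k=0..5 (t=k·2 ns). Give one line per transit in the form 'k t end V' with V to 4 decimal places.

0 0 source 1.3043
1 2 load 1.4907
2 4 source 1.6284
3 6 load 1.6481
4 8 source 1.6626
5 10 load 1.6647

Γ_L=0.142857, Γ_S=0.739130; launch V₁=10·75/575=1.304348
k=0 src: V=1.3043
k=1 load: inc=1.304348, refl=1.304348·0.142857=0.1863; V=0.000000+1.304348+0.186335=1.4907
k=2 src: inc=0.186335, refl=0.186335·0.739130=0.1377; V=1.304348+0.186335+0.137726=1.6284
k=3 load: inc=0.137726, refl=0.137726·0.142857=0.0197; V=1.490683+0.137726+0.019675=1.6481
k=4 src: inc=0.019675, refl=0.019675·0.739130=0.0145; V=1.628409+0.019675+0.014543=1.6626
k=5 load: inc=0.014543, refl=0.014543·0.142857=0.0021; V=1.648085+0.014543+0.002078=1.6647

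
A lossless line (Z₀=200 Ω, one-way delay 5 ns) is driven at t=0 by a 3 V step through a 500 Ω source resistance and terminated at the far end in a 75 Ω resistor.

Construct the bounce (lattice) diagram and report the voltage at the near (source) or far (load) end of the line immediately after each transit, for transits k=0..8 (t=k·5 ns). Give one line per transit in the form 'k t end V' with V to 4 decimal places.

0 0 source 0.8571
1 5 load 0.4675
2 10 source 0.3006
3 15 load 0.3765
4 20 source 0.4090
5 25 load 0.3942
6 30 source 0.3879
7 35 load 0.3907
8 40 source 0.3920

Γ_L=-0.454545, Γ_S=0.428571; launch V₁=3·200/700=0.857143
k=0 src: V=0.8571
k=1 load: inc=0.857143, refl=0.857143·-0.454545=-0.3896; V=0.000000+0.857143+-0.389610=0.4675
k=2 src: inc=-0.389610, refl=-0.389610·0.428571=-0.1670; V=0.857143+-0.389610+-0.166976=0.3006
k=3 load: inc=-0.166976, refl=-0.166976·-0.454545=0.0759; V=0.467532+-0.166976+0.075898=0.3765
k=4 src: inc=0.075898, refl=0.075898·0.428571=0.0325; V=0.300557+0.075898+0.032528=0.4090
k=5 load: inc=0.032528, refl=0.032528·-0.454545=-0.0148; V=0.376455+0.032528+-0.014785=0.3942
k=6 src: inc=-0.014785, refl=-0.014785·0.428571=-0.0063; V=0.408982+-0.014785+-0.006337=0.3879
k=7 load: inc=-0.006337, refl=-0.006337·-0.454545=0.0029; V=0.394197+-0.006337+0.002880=0.3907
k=8 src: inc=0.002880, refl=0.002880·0.428571=0.0012; V=0.387861+0.002880+0.001234=0.3920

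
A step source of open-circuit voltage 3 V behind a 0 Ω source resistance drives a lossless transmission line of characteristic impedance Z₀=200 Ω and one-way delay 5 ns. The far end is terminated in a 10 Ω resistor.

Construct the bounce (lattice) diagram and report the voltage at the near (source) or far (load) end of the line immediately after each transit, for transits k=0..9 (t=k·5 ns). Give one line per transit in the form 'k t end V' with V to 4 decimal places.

Γ_L=-0.904762, Γ_S=-1.000000; launch V₁=3·200/200=3.000000
k=0 src: V=3.0000
k=1 load: inc=3.000000, refl=3.000000·-0.904762=-2.7143; V=0.000000+3.000000+-2.714286=0.2857
k=2 src: inc=-2.714286, refl=-2.714286·-1.000000=2.7143; V=3.000000+-2.714286+2.714286=3.0000
k=3 load: inc=2.714286, refl=2.714286·-0.904762=-2.4558; V=0.285714+2.714286+-2.455782=0.5442
k=4 src: inc=-2.455782, refl=-2.455782·-1.000000=2.4558; V=3.000000+-2.455782+2.455782=3.0000
k=5 load: inc=2.455782, refl=2.455782·-0.904762=-2.2219; V=0.544218+2.455782+-2.221898=0.7781
k=6 src: inc=-2.221898, refl=-2.221898·-1.000000=2.2219; V=3.000000+-2.221898+2.221898=3.0000
k=7 load: inc=2.221898, refl=2.221898·-0.904762=-2.0103; V=0.778102+2.221898+-2.010289=0.9897
k=8 src: inc=-2.010289, refl=-2.010289·-1.000000=2.0103; V=3.000000+-2.010289+2.010289=3.0000
k=9 load: inc=2.010289, refl=2.010289·-0.904762=-1.8188; V=0.989711+2.010289+-1.818833=1.1812

0 0 source 3.0000
1 5 load 0.2857
2 10 source 3.0000
3 15 load 0.5442
4 20 source 3.0000
5 25 load 0.7781
6 30 source 3.0000
7 35 load 0.9897
8 40 source 3.0000
9 45 load 1.1812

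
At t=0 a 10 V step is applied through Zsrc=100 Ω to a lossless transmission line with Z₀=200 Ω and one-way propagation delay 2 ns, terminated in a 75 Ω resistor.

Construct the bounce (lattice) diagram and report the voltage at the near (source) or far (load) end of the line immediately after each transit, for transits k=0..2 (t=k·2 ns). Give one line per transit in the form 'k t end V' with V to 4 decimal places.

0 0 source 6.6667
1 2 load 3.6364
2 4 source 4.6465

Γ_L=-0.454545, Γ_S=-0.333333; launch V₁=10·200/300=6.666667
k=0 src: V=6.6667
k=1 load: inc=6.666667, refl=6.666667·-0.454545=-3.0303; V=0.000000+6.666667+-3.030303=3.6364
k=2 src: inc=-3.030303, refl=-3.030303·-0.333333=1.0101; V=6.666667+-3.030303+1.010101=4.6465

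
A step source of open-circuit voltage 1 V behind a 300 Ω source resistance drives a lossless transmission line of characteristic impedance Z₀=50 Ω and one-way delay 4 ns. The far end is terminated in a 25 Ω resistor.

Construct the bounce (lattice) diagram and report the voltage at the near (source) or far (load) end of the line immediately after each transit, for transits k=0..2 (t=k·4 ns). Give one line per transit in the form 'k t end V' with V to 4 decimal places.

Γ_L=-0.333333, Γ_S=0.714286; launch V₁=1·50/350=0.142857
k=0 src: V=0.1429
k=1 load: inc=0.142857, refl=0.142857·-0.333333=-0.0476; V=0.000000+0.142857+-0.047619=0.0952
k=2 src: inc=-0.047619, refl=-0.047619·0.714286=-0.0340; V=0.142857+-0.047619+-0.034014=0.0612

0 0 source 0.1429
1 4 load 0.0952
2 8 source 0.0612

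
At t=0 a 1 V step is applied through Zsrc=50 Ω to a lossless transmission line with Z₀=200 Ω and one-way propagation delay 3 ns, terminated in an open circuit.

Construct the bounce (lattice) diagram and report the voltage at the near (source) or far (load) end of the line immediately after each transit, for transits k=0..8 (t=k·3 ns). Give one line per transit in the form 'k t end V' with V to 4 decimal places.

Γ_L=1.000000, Γ_S=-0.600000; launch V₁=1·200/250=0.800000
k=0 src: V=0.8000
k=1 load: inc=0.800000, refl=0.800000·1.000000=0.8000; V=0.000000+0.800000+0.800000=1.6000
k=2 src: inc=0.800000, refl=0.800000·-0.600000=-0.4800; V=0.800000+0.800000+-0.480000=1.1200
k=3 load: inc=-0.480000, refl=-0.480000·1.000000=-0.4800; V=1.600000+-0.480000+-0.480000=0.6400
k=4 src: inc=-0.480000, refl=-0.480000·-0.600000=0.2880; V=1.120000+-0.480000+0.288000=0.9280
k=5 load: inc=0.288000, refl=0.288000·1.000000=0.2880; V=0.640000+0.288000+0.288000=1.2160
k=6 src: inc=0.288000, refl=0.288000·-0.600000=-0.1728; V=0.928000+0.288000+-0.172800=1.0432
k=7 load: inc=-0.172800, refl=-0.172800·1.000000=-0.1728; V=1.216000+-0.172800+-0.172800=0.8704
k=8 src: inc=-0.172800, refl=-0.172800·-0.600000=0.1037; V=1.043200+-0.172800+0.103680=0.9741

0 0 source 0.8000
1 3 load 1.6000
2 6 source 1.1200
3 9 load 0.6400
4 12 source 0.9280
5 15 load 1.2160
6 18 source 1.0432
7 21 load 0.8704
8 24 source 0.9741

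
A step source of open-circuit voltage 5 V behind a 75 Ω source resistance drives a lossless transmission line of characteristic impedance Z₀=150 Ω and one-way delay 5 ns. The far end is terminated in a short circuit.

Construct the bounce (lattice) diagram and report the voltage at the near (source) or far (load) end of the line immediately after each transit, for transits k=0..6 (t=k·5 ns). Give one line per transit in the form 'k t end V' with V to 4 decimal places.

Γ_L=-1.000000, Γ_S=-0.333333; launch V₁=5·150/225=3.333333
k=0 src: V=3.3333
k=1 load: inc=3.333333, refl=3.333333·-1.000000=-3.3333; V=0.000000+3.333333+-3.333333=0.0000
k=2 src: inc=-3.333333, refl=-3.333333·-0.333333=1.1111; V=3.333333+-3.333333+1.111111=1.1111
k=3 load: inc=1.111111, refl=1.111111·-1.000000=-1.1111; V=0.000000+1.111111+-1.111111=0.0000
k=4 src: inc=-1.111111, refl=-1.111111·-0.333333=0.3704; V=1.111111+-1.111111+0.370370=0.3704
k=5 load: inc=0.370370, refl=0.370370·-1.000000=-0.3704; V=0.000000+0.370370+-0.370370=0.0000
k=6 src: inc=-0.370370, refl=-0.370370·-0.333333=0.1235; V=0.370370+-0.370370+0.123457=0.1235

0 0 source 3.3333
1 5 load 0.0000
2 10 source 1.1111
3 15 load 0.0000
4 20 source 0.3704
5 25 load 0.0000
6 30 source 0.1235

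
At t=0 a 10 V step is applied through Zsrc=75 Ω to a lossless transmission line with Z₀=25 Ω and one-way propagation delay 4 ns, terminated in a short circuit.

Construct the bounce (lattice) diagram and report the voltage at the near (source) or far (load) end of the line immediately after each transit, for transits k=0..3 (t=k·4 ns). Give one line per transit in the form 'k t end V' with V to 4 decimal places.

Γ_L=-1.000000, Γ_S=0.500000; launch V₁=10·25/100=2.500000
k=0 src: V=2.5000
k=1 load: inc=2.500000, refl=2.500000·-1.000000=-2.5000; V=0.000000+2.500000+-2.500000=0.0000
k=2 src: inc=-2.500000, refl=-2.500000·0.500000=-1.2500; V=2.500000+-2.500000+-1.250000=-1.2500
k=3 load: inc=-1.250000, refl=-1.250000·-1.000000=1.2500; V=0.000000+-1.250000+1.250000=0.0000

0 0 source 2.5000
1 4 load 0.0000
2 8 source -1.2500
3 12 load 0.0000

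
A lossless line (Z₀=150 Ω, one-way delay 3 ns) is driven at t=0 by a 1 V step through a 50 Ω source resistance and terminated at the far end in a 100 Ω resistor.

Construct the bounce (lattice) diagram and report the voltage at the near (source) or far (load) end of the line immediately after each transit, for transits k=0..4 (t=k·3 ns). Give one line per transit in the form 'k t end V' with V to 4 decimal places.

0 0 source 0.7500
1 3 load 0.6000
2 6 source 0.6750
3 9 load 0.6600
4 12 source 0.6675

Γ_L=-0.200000, Γ_S=-0.500000; launch V₁=1·150/200=0.750000
k=0 src: V=0.7500
k=1 load: inc=0.750000, refl=0.750000·-0.200000=-0.1500; V=0.000000+0.750000+-0.150000=0.6000
k=2 src: inc=-0.150000, refl=-0.150000·-0.500000=0.0750; V=0.750000+-0.150000+0.075000=0.6750
k=3 load: inc=0.075000, refl=0.075000·-0.200000=-0.0150; V=0.600000+0.075000+-0.015000=0.6600
k=4 src: inc=-0.015000, refl=-0.015000·-0.500000=0.0075; V=0.675000+-0.015000+0.007500=0.6675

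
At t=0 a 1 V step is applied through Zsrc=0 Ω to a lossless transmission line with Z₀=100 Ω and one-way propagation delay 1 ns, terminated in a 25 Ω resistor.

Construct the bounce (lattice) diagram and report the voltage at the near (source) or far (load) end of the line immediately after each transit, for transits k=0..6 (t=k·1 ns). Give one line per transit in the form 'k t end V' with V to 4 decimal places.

0 0 source 1.0000
1 1 load 0.4000
2 2 source 1.0000
3 3 load 0.6400
4 4 source 1.0000
5 5 load 0.7840
6 6 source 1.0000

Γ_L=-0.600000, Γ_S=-1.000000; launch V₁=1·100/100=1.000000
k=0 src: V=1.0000
k=1 load: inc=1.000000, refl=1.000000·-0.600000=-0.6000; V=0.000000+1.000000+-0.600000=0.4000
k=2 src: inc=-0.600000, refl=-0.600000·-1.000000=0.6000; V=1.000000+-0.600000+0.600000=1.0000
k=3 load: inc=0.600000, refl=0.600000·-0.600000=-0.3600; V=0.400000+0.600000+-0.360000=0.6400
k=4 src: inc=-0.360000, refl=-0.360000·-1.000000=0.3600; V=1.000000+-0.360000+0.360000=1.0000
k=5 load: inc=0.360000, refl=0.360000·-0.600000=-0.2160; V=0.640000+0.360000+-0.216000=0.7840
k=6 src: inc=-0.216000, refl=-0.216000·-1.000000=0.2160; V=1.000000+-0.216000+0.216000=1.0000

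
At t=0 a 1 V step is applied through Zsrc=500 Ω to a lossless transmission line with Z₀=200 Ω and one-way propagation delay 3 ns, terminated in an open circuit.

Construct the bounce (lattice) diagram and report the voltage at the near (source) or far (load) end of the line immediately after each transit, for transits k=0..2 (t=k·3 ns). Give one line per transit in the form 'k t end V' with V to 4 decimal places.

0 0 source 0.2857
1 3 load 0.5714
2 6 source 0.6939

Γ_L=1.000000, Γ_S=0.428571; launch V₁=1·200/700=0.285714
k=0 src: V=0.2857
k=1 load: inc=0.285714, refl=0.285714·1.000000=0.2857; V=0.000000+0.285714+0.285714=0.5714
k=2 src: inc=0.285714, refl=0.285714·0.428571=0.1224; V=0.285714+0.285714+0.122449=0.6939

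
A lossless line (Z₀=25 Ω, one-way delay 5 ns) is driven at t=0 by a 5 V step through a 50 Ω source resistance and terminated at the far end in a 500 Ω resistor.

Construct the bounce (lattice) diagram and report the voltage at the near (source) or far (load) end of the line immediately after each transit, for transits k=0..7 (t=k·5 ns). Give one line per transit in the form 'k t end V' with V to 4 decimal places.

0 0 source 1.6667
1 5 load 3.1746
2 10 source 3.6772
3 15 load 4.1320
4 20 source 4.2836
5 25 load 4.4208
6 30 source 4.4665
7 35 load 4.5079

Γ_L=0.904762, Γ_S=0.333333; launch V₁=5·25/75=1.666667
k=0 src: V=1.6667
k=1 load: inc=1.666667, refl=1.666667·0.904762=1.5079; V=0.000000+1.666667+1.507937=3.1746
k=2 src: inc=1.507937, refl=1.507937·0.333333=0.5026; V=1.666667+1.507937+0.502646=3.6772
k=3 load: inc=0.502646, refl=0.502646·0.904762=0.4548; V=3.174603+0.502646+0.454775=4.1320
k=4 src: inc=0.454775, refl=0.454775·0.333333=0.1516; V=3.677249+0.454775+0.151592=4.2836
k=5 load: inc=0.151592, refl=0.151592·0.904762=0.1372; V=4.132023+0.151592+0.137154=4.4208
k=6 src: inc=0.137154, refl=0.137154·0.333333=0.0457; V=4.283615+0.137154+0.045718=4.4665
k=7 load: inc=0.045718, refl=0.045718·0.904762=0.0414; V=4.420769+0.045718+0.041364=4.5079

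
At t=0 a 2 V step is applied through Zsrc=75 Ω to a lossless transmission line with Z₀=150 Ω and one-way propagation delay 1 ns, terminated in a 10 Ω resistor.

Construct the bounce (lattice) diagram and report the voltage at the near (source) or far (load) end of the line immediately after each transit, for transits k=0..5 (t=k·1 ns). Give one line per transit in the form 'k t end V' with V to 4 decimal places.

Γ_L=-0.875000, Γ_S=-0.333333; launch V₁=2·150/225=1.333333
k=0 src: V=1.3333
k=1 load: inc=1.333333, refl=1.333333·-0.875000=-1.1667; V=0.000000+1.333333+-1.166667=0.1667
k=2 src: inc=-1.166667, refl=-1.166667·-0.333333=0.3889; V=1.333333+-1.166667+0.388889=0.5556
k=3 load: inc=0.388889, refl=0.388889·-0.875000=-0.3403; V=0.166667+0.388889+-0.340278=0.2153
k=4 src: inc=-0.340278, refl=-0.340278·-0.333333=0.1134; V=0.555556+-0.340278+0.113426=0.3287
k=5 load: inc=0.113426, refl=0.113426·-0.875000=-0.0992; V=0.215278+0.113426+-0.099248=0.2295

0 0 source 1.3333
1 1 load 0.1667
2 2 source 0.5556
3 3 load 0.2153
4 4 source 0.3287
5 5 load 0.2295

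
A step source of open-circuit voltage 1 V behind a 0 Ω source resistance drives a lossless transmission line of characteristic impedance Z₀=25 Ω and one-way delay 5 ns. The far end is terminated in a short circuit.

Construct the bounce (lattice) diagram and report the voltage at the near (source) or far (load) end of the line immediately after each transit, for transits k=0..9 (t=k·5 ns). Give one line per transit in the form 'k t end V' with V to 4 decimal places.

Γ_L=-1.000000, Γ_S=-1.000000; launch V₁=1·25/25=1.000000
k=0 src: V=1.0000
k=1 load: inc=1.000000, refl=1.000000·-1.000000=-1.0000; V=0.000000+1.000000+-1.000000=0.0000
k=2 src: inc=-1.000000, refl=-1.000000·-1.000000=1.0000; V=1.000000+-1.000000+1.000000=1.0000
k=3 load: inc=1.000000, refl=1.000000·-1.000000=-1.0000; V=0.000000+1.000000+-1.000000=0.0000
k=4 src: inc=-1.000000, refl=-1.000000·-1.000000=1.0000; V=1.000000+-1.000000+1.000000=1.0000
k=5 load: inc=1.000000, refl=1.000000·-1.000000=-1.0000; V=0.000000+1.000000+-1.000000=0.0000
k=6 src: inc=-1.000000, refl=-1.000000·-1.000000=1.0000; V=1.000000+-1.000000+1.000000=1.0000
k=7 load: inc=1.000000, refl=1.000000·-1.000000=-1.0000; V=0.000000+1.000000+-1.000000=0.0000
k=8 src: inc=-1.000000, refl=-1.000000·-1.000000=1.0000; V=1.000000+-1.000000+1.000000=1.0000
k=9 load: inc=1.000000, refl=1.000000·-1.000000=-1.0000; V=0.000000+1.000000+-1.000000=0.0000

0 0 source 1.0000
1 5 load 0.0000
2 10 source 1.0000
3 15 load 0.0000
4 20 source 1.0000
5 25 load 0.0000
6 30 source 1.0000
7 35 load 0.0000
8 40 source 1.0000
9 45 load 0.0000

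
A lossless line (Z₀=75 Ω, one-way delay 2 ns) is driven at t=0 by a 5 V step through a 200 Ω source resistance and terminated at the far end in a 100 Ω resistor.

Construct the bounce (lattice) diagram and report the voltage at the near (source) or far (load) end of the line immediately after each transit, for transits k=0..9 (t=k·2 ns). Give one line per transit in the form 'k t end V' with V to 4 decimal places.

Γ_L=0.142857, Γ_S=0.454545; launch V₁=5·75/275=1.363636
k=0 src: V=1.3636
k=1 load: inc=1.363636, refl=1.363636·0.142857=0.1948; V=0.000000+1.363636+0.194805=1.5584
k=2 src: inc=0.194805, refl=0.194805·0.454545=0.0885; V=1.363636+0.194805+0.088548=1.6470
k=3 load: inc=0.088548, refl=0.088548·0.142857=0.0126; V=1.558442+0.088548+0.012650=1.6596
k=4 src: inc=0.012650, refl=0.012650·0.454545=0.0057; V=1.646989+0.012650+0.005750=1.6654
k=5 load: inc=0.005750, refl=0.005750·0.142857=0.0008; V=1.659639+0.005750+0.000821=1.6662
k=6 src: inc=0.000821, refl=0.000821·0.454545=0.0004; V=1.665389+0.000821+0.000373=1.6666
k=7 load: inc=0.000373, refl=0.000373·0.142857=0.0001; V=1.666210+0.000373+0.000053=1.6666
k=8 src: inc=0.000053, refl=0.000053·0.454545=0.0000; V=1.666584+0.000053+0.000024=1.6667
k=9 load: inc=0.000024, refl=0.000024·0.142857=0.0000; V=1.666637+0.000024+0.000003=1.6667

0 0 source 1.3636
1 2 load 1.5584
2 4 source 1.6470
3 6 load 1.6596
4 8 source 1.6654
5 10 load 1.6662
6 12 source 1.6666
7 14 load 1.6666
8 16 source 1.6667
9 18 load 1.6667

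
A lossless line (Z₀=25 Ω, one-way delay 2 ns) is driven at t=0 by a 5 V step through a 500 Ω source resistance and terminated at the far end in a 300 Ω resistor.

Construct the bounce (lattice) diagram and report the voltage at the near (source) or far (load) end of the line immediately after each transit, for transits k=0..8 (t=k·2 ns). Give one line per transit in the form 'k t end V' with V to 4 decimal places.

0 0 source 0.2381
1 2 load 0.4396
2 4 source 0.6218
3 6 load 0.7761
4 8 source 0.9156
5 10 load 1.0337
6 12 source 1.1405
7 14 load 1.2309
8 16 source 1.3127

Γ_L=0.846154, Γ_S=0.904762; launch V₁=5·25/525=0.238095
k=0 src: V=0.2381
k=1 load: inc=0.238095, refl=0.238095·0.846154=0.2015; V=0.000000+0.238095+0.201465=0.4396
k=2 src: inc=0.201465, refl=0.201465·0.904762=0.1823; V=0.238095+0.201465+0.182278=0.6218
k=3 load: inc=0.182278, refl=0.182278·0.846154=0.1542; V=0.439560+0.182278+0.154235=0.7761
k=4 src: inc=0.154235, refl=0.154235·0.904762=0.1395; V=0.621838+0.154235+0.139546=0.9156
k=5 load: inc=0.139546, refl=0.139546·0.846154=0.1181; V=0.776074+0.139546+0.118078=1.0337
k=6 src: inc=0.118078, refl=0.118078·0.904762=0.1068; V=0.915620+0.118078+0.106832=1.1405
k=7 load: inc=0.106832, refl=0.106832·0.846154=0.0904; V=1.033697+0.106832+0.090396=1.2309
k=8 src: inc=0.090396, refl=0.090396·0.904762=0.0818; V=1.140530+0.090396+0.081787=1.3127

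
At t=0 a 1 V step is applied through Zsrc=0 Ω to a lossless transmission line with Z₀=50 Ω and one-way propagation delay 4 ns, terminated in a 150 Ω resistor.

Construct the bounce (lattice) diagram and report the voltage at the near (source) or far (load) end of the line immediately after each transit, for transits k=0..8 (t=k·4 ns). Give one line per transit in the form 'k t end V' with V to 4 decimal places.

Γ_L=0.500000, Γ_S=-1.000000; launch V₁=1·50/50=1.000000
k=0 src: V=1.0000
k=1 load: inc=1.000000, refl=1.000000·0.500000=0.5000; V=0.000000+1.000000+0.500000=1.5000
k=2 src: inc=0.500000, refl=0.500000·-1.000000=-0.5000; V=1.000000+0.500000+-0.500000=1.0000
k=3 load: inc=-0.500000, refl=-0.500000·0.500000=-0.2500; V=1.500000+-0.500000+-0.250000=0.7500
k=4 src: inc=-0.250000, refl=-0.250000·-1.000000=0.2500; V=1.000000+-0.250000+0.250000=1.0000
k=5 load: inc=0.250000, refl=0.250000·0.500000=0.1250; V=0.750000+0.250000+0.125000=1.1250
k=6 src: inc=0.125000, refl=0.125000·-1.000000=-0.1250; V=1.000000+0.125000+-0.125000=1.0000
k=7 load: inc=-0.125000, refl=-0.125000·0.500000=-0.0625; V=1.125000+-0.125000+-0.062500=0.9375
k=8 src: inc=-0.062500, refl=-0.062500·-1.000000=0.0625; V=1.000000+-0.062500+0.062500=1.0000

0 0 source 1.0000
1 4 load 1.5000
2 8 source 1.0000
3 12 load 0.7500
4 16 source 1.0000
5 20 load 1.1250
6 24 source 1.0000
7 28 load 0.9375
8 32 source 1.0000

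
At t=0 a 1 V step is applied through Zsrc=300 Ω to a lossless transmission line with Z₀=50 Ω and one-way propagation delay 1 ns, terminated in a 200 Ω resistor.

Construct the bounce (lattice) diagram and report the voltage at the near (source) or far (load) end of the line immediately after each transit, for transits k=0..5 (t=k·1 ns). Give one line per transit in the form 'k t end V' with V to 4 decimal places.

0 0 source 0.1429
1 1 load 0.2286
2 2 source 0.2898
3 3 load 0.3265
4 4 source 0.3528
5 5 load 0.3685

Γ_L=0.600000, Γ_S=0.714286; launch V₁=1·50/350=0.142857
k=0 src: V=0.1429
k=1 load: inc=0.142857, refl=0.142857·0.600000=0.0857; V=0.000000+0.142857+0.085714=0.2286
k=2 src: inc=0.085714, refl=0.085714·0.714286=0.0612; V=0.142857+0.085714+0.061224=0.2898
k=3 load: inc=0.061224, refl=0.061224·0.600000=0.0367; V=0.228571+0.061224+0.036735=0.3265
k=4 src: inc=0.036735, refl=0.036735·0.714286=0.0262; V=0.289796+0.036735+0.026239=0.3528
k=5 load: inc=0.026239, refl=0.026239·0.600000=0.0157; V=0.326531+0.026239+0.015743=0.3685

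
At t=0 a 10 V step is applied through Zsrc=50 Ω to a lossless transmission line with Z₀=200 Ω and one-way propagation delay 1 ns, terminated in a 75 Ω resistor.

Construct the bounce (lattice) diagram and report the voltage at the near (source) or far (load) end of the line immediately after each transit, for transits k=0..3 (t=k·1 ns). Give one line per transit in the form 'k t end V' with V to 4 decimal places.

0 0 source 8.0000
1 1 load 4.3636
2 2 source 6.5455
3 3 load 5.5537

Γ_L=-0.454545, Γ_S=-0.600000; launch V₁=10·200/250=8.000000
k=0 src: V=8.0000
k=1 load: inc=8.000000, refl=8.000000·-0.454545=-3.6364; V=0.000000+8.000000+-3.636364=4.3636
k=2 src: inc=-3.636364, refl=-3.636364·-0.600000=2.1818; V=8.000000+-3.636364+2.181818=6.5455
k=3 load: inc=2.181818, refl=2.181818·-0.454545=-0.9917; V=4.363636+2.181818+-0.991736=5.5537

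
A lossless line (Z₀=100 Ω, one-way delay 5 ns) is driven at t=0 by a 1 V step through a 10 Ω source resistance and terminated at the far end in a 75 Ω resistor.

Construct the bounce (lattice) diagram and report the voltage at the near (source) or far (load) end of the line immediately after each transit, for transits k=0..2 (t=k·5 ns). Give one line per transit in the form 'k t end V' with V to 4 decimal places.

Γ_L=-0.142857, Γ_S=-0.818182; launch V₁=1·100/110=0.909091
k=0 src: V=0.9091
k=1 load: inc=0.909091, refl=0.909091·-0.142857=-0.1299; V=0.000000+0.909091+-0.129870=0.7792
k=2 src: inc=-0.129870, refl=-0.129870·-0.818182=0.1063; V=0.909091+-0.129870+0.106257=0.8855

0 0 source 0.9091
1 5 load 0.7792
2 10 source 0.8855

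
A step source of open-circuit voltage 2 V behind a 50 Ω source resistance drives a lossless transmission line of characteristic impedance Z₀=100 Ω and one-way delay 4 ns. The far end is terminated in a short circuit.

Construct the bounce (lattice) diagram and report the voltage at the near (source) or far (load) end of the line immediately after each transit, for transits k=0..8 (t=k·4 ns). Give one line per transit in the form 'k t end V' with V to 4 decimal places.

Γ_L=-1.000000, Γ_S=-0.333333; launch V₁=2·100/150=1.333333
k=0 src: V=1.3333
k=1 load: inc=1.333333, refl=1.333333·-1.000000=-1.3333; V=0.000000+1.333333+-1.333333=0.0000
k=2 src: inc=-1.333333, refl=-1.333333·-0.333333=0.4444; V=1.333333+-1.333333+0.444444=0.4444
k=3 load: inc=0.444444, refl=0.444444·-1.000000=-0.4444; V=0.000000+0.444444+-0.444444=0.0000
k=4 src: inc=-0.444444, refl=-0.444444·-0.333333=0.1481; V=0.444444+-0.444444+0.148148=0.1481
k=5 load: inc=0.148148, refl=0.148148·-1.000000=-0.1481; V=0.000000+0.148148+-0.148148=0.0000
k=6 src: inc=-0.148148, refl=-0.148148·-0.333333=0.0494; V=0.148148+-0.148148+0.049383=0.0494
k=7 load: inc=0.049383, refl=0.049383·-1.000000=-0.0494; V=0.000000+0.049383+-0.049383=0.0000
k=8 src: inc=-0.049383, refl=-0.049383·-0.333333=0.0165; V=0.049383+-0.049383+0.016461=0.0165

0 0 source 1.3333
1 4 load 0.0000
2 8 source 0.4444
3 12 load 0.0000
4 16 source 0.1481
5 20 load 0.0000
6 24 source 0.0494
7 28 load 0.0000
8 32 source 0.0165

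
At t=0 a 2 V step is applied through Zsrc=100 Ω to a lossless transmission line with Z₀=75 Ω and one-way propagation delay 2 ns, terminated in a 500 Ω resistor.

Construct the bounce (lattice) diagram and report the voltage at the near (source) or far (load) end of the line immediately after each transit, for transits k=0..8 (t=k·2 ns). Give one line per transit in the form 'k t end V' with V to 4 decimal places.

0 0 source 0.8571
1 2 load 1.4907
2 4 source 1.5812
3 6 load 1.6481
4 8 source 1.6576
5 10 load 1.6647
6 12 source 1.6657
7 14 load 1.6665
8 16 source 1.6666

Γ_L=0.739130, Γ_S=0.142857; launch V₁=2·75/175=0.857143
k=0 src: V=0.8571
k=1 load: inc=0.857143, refl=0.857143·0.739130=0.6335; V=0.000000+0.857143+0.633540=1.4907
k=2 src: inc=0.633540, refl=0.633540·0.142857=0.0905; V=0.857143+0.633540+0.090506=1.5812
k=3 load: inc=0.090506, refl=0.090506·0.739130=0.0669; V=1.490683+0.090506+0.066896=1.6481
k=4 src: inc=0.066896, refl=0.066896·0.142857=0.0096; V=1.581189+0.066896+0.009557=1.6576
k=5 load: inc=0.009557, refl=0.009557·0.739130=0.0071; V=1.648085+0.009557+0.007064=1.6647
k=6 src: inc=0.007064, refl=0.007064·0.142857=0.0010; V=1.657641+0.007064+0.001009=1.6657
k=7 load: inc=0.001009, refl=0.001009·0.739130=0.0007; V=1.664705+0.001009+0.000746=1.6665
k=8 src: inc=0.000746, refl=0.000746·0.142857=0.0001; V=1.665714+0.000746+0.000107=1.6666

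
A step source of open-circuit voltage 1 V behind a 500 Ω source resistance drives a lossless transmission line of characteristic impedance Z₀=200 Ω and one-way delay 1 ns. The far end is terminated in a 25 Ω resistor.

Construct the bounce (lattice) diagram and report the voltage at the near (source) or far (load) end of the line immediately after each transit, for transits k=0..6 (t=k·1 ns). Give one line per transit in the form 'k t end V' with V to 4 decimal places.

0 0 source 0.2857
1 1 load 0.0635
2 2 source -0.0317
3 3 load 0.0423
4 4 source 0.0741
5 5 load 0.0494
6 6 source 0.0388

Γ_L=-0.777778, Γ_S=0.428571; launch V₁=1·200/700=0.285714
k=0 src: V=0.2857
k=1 load: inc=0.285714, refl=0.285714·-0.777778=-0.2222; V=0.000000+0.285714+-0.222222=0.0635
k=2 src: inc=-0.222222, refl=-0.222222·0.428571=-0.0952; V=0.285714+-0.222222+-0.095238=-0.0317
k=3 load: inc=-0.095238, refl=-0.095238·-0.777778=0.0741; V=0.063492+-0.095238+0.074074=0.0423
k=4 src: inc=0.074074, refl=0.074074·0.428571=0.0317; V=-0.031746+0.074074+0.031746=0.0741
k=5 load: inc=0.031746, refl=0.031746·-0.777778=-0.0247; V=0.042328+0.031746+-0.024691=0.0494
k=6 src: inc=-0.024691, refl=-0.024691·0.428571=-0.0106; V=0.074074+-0.024691+-0.010582=0.0388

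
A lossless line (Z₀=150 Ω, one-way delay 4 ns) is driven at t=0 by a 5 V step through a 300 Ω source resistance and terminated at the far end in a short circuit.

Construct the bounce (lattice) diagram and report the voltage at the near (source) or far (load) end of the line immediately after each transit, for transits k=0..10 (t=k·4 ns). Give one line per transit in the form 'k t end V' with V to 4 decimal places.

Γ_L=-1.000000, Γ_S=0.333333; launch V₁=5·150/450=1.666667
k=0 src: V=1.6667
k=1 load: inc=1.666667, refl=1.666667·-1.000000=-1.6667; V=0.000000+1.666667+-1.666667=0.0000
k=2 src: inc=-1.666667, refl=-1.666667·0.333333=-0.5556; V=1.666667+-1.666667+-0.555556=-0.5556
k=3 load: inc=-0.555556, refl=-0.555556·-1.000000=0.5556; V=0.000000+-0.555556+0.555556=0.0000
k=4 src: inc=0.555556, refl=0.555556·0.333333=0.1852; V=-0.555556+0.555556+0.185185=0.1852
k=5 load: inc=0.185185, refl=0.185185·-1.000000=-0.1852; V=0.000000+0.185185+-0.185185=0.0000
k=6 src: inc=-0.185185, refl=-0.185185·0.333333=-0.0617; V=0.185185+-0.185185+-0.061728=-0.0617
k=7 load: inc=-0.061728, refl=-0.061728·-1.000000=0.0617; V=0.000000+-0.061728+0.061728=0.0000
k=8 src: inc=0.061728, refl=0.061728·0.333333=0.0206; V=-0.061728+0.061728+0.020576=0.0206
k=9 load: inc=0.020576, refl=0.020576·-1.000000=-0.0206; V=0.000000+0.020576+-0.020576=0.0000
k=10 src: inc=-0.020576, refl=-0.020576·0.333333=-0.0069; V=0.020576+-0.020576+-0.006859=-0.0069

0 0 source 1.6667
1 4 load 0.0000
2 8 source -0.5556
3 12 load 0.0000
4 16 source 0.1852
5 20 load 0.0000
6 24 source -0.0617
7 28 load 0.0000
8 32 source 0.0206
9 36 load 0.0000
10 40 source -0.0069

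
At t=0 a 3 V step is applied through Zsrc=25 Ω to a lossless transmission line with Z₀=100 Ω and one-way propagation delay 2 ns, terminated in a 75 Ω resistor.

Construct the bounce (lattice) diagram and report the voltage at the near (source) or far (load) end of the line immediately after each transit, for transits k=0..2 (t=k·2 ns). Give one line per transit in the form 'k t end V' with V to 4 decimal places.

Γ_L=-0.142857, Γ_S=-0.600000; launch V₁=3·100/125=2.400000
k=0 src: V=2.4000
k=1 load: inc=2.400000, refl=2.400000·-0.142857=-0.3429; V=0.000000+2.400000+-0.342857=2.0571
k=2 src: inc=-0.342857, refl=-0.342857·-0.600000=0.2057; V=2.400000+-0.342857+0.205714=2.2629

0 0 source 2.4000
1 2 load 2.0571
2 4 source 2.2629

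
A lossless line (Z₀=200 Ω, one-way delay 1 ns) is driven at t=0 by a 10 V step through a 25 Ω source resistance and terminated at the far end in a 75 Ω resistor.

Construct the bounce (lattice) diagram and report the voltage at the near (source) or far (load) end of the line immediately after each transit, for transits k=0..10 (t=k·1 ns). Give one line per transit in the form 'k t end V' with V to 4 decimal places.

Γ_L=-0.454545, Γ_S=-0.777778; launch V₁=10·200/225=8.888889
k=0 src: V=8.8889
k=1 load: inc=8.888889, refl=8.888889·-0.454545=-4.0404; V=0.000000+8.888889+-4.040404=4.8485
k=2 src: inc=-4.040404, refl=-4.040404·-0.777778=3.1425; V=8.888889+-4.040404+3.142536=7.9910
k=3 load: inc=3.142536, refl=3.142536·-0.454545=-1.4284; V=4.848485+3.142536+-1.428426=6.5626
k=4 src: inc=-1.428426, refl=-1.428426·-0.777778=1.1110; V=7.991021+-1.428426+1.110998=7.6736
k=5 load: inc=1.110998, refl=1.110998·-0.454545=-0.5050; V=6.562596+1.110998+-0.504999=7.1686
k=6 src: inc=-0.504999, refl=-0.504999·-0.777778=0.3928; V=7.673593+-0.504999+0.392777=7.5614
k=7 load: inc=0.392777, refl=0.392777·-0.454545=-0.1785; V=7.168594+0.392777+-0.178535=7.3828
k=8 src: inc=-0.178535, refl=-0.178535·-0.777778=0.1389; V=7.561371+-0.178535+0.138861=7.5217
k=9 load: inc=0.138861, refl=0.138861·-0.454545=-0.0631; V=7.382836+0.138861+-0.063118=7.4586
k=10 src: inc=-0.063118, refl=-0.063118·-0.777778=0.0491; V=7.521697+-0.063118+0.049092=7.5077

0 0 source 8.8889
1 1 load 4.8485
2 2 source 7.9910
3 3 load 6.5626
4 4 source 7.6736
5 5 load 7.1686
6 6 source 7.5614
7 7 load 7.3828
8 8 source 7.5217
9 9 load 7.4586
10 10 source 7.5077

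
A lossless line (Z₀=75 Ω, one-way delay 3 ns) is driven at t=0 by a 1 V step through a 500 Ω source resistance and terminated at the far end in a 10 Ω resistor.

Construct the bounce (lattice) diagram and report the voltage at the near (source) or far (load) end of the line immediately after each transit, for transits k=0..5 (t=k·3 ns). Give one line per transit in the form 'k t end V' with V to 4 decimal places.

Γ_L=-0.764706, Γ_S=0.739130; launch V₁=1·75/575=0.130435
k=0 src: V=0.1304
k=1 load: inc=0.130435, refl=0.130435·-0.764706=-0.0997; V=0.000000+0.130435+-0.099744=0.0307
k=2 src: inc=-0.099744, refl=-0.099744·0.739130=-0.0737; V=0.130435+-0.099744+-0.073724=-0.0430
k=3 load: inc=-0.073724, refl=-0.073724·-0.764706=0.0564; V=0.030691+-0.073724+0.056377=0.0133
k=4 src: inc=0.056377, refl=0.056377·0.739130=0.0417; V=-0.043033+0.056377+0.041670=0.0550
k=5 load: inc=0.041670, refl=0.041670·-0.764706=-0.0319; V=0.013344+0.041670+-0.031865=0.0231

0 0 source 0.1304
1 3 load 0.0307
2 6 source -0.0430
3 9 load 0.0133
4 12 source 0.0550
5 15 load 0.0231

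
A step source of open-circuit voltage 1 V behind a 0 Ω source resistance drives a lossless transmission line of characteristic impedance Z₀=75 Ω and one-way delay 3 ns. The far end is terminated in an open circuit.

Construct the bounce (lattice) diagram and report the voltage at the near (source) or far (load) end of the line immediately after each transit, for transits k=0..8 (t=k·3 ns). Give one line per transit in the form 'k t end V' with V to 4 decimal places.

0 0 source 1.0000
1 3 load 2.0000
2 6 source 1.0000
3 9 load 0.0000
4 12 source 1.0000
5 15 load 2.0000
6 18 source 1.0000
7 21 load 0.0000
8 24 source 1.0000

Γ_L=1.000000, Γ_S=-1.000000; launch V₁=1·75/75=1.000000
k=0 src: V=1.0000
k=1 load: inc=1.000000, refl=1.000000·1.000000=1.0000; V=0.000000+1.000000+1.000000=2.0000
k=2 src: inc=1.000000, refl=1.000000·-1.000000=-1.0000; V=1.000000+1.000000+-1.000000=1.0000
k=3 load: inc=-1.000000, refl=-1.000000·1.000000=-1.0000; V=2.000000+-1.000000+-1.000000=0.0000
k=4 src: inc=-1.000000, refl=-1.000000·-1.000000=1.0000; V=1.000000+-1.000000+1.000000=1.0000
k=5 load: inc=1.000000, refl=1.000000·1.000000=1.0000; V=0.000000+1.000000+1.000000=2.0000
k=6 src: inc=1.000000, refl=1.000000·-1.000000=-1.0000; V=1.000000+1.000000+-1.000000=1.0000
k=7 load: inc=-1.000000, refl=-1.000000·1.000000=-1.0000; V=2.000000+-1.000000+-1.000000=0.0000
k=8 src: inc=-1.000000, refl=-1.000000·-1.000000=1.0000; V=1.000000+-1.000000+1.000000=1.0000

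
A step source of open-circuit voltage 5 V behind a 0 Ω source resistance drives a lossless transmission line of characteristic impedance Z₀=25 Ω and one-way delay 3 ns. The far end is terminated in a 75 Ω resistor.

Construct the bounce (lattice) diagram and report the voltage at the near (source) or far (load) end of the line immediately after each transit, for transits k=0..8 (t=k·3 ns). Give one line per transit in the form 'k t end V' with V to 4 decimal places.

Γ_L=0.500000, Γ_S=-1.000000; launch V₁=5·25/25=5.000000
k=0 src: V=5.0000
k=1 load: inc=5.000000, refl=5.000000·0.500000=2.5000; V=0.000000+5.000000+2.500000=7.5000
k=2 src: inc=2.500000, refl=2.500000·-1.000000=-2.5000; V=5.000000+2.500000+-2.500000=5.0000
k=3 load: inc=-2.500000, refl=-2.500000·0.500000=-1.2500; V=7.500000+-2.500000+-1.250000=3.7500
k=4 src: inc=-1.250000, refl=-1.250000·-1.000000=1.2500; V=5.000000+-1.250000+1.250000=5.0000
k=5 load: inc=1.250000, refl=1.250000·0.500000=0.6250; V=3.750000+1.250000+0.625000=5.6250
k=6 src: inc=0.625000, refl=0.625000·-1.000000=-0.6250; V=5.000000+0.625000+-0.625000=5.0000
k=7 load: inc=-0.625000, refl=-0.625000·0.500000=-0.3125; V=5.625000+-0.625000+-0.312500=4.6875
k=8 src: inc=-0.312500, refl=-0.312500·-1.000000=0.3125; V=5.000000+-0.312500+0.312500=5.0000

0 0 source 5.0000
1 3 load 7.5000
2 6 source 5.0000
3 9 load 3.7500
4 12 source 5.0000
5 15 load 5.6250
6 18 source 5.0000
7 21 load 4.6875
8 24 source 5.0000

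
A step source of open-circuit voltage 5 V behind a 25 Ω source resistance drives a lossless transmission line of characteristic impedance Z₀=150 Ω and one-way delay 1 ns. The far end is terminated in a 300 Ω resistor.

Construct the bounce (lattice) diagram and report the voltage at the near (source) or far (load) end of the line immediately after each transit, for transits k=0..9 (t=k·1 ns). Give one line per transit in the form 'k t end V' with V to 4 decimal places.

Γ_L=0.333333, Γ_S=-0.714286; launch V₁=5·150/175=4.285714
k=0 src: V=4.2857
k=1 load: inc=4.285714, refl=4.285714·0.333333=1.4286; V=0.000000+4.285714+1.428571=5.7143
k=2 src: inc=1.428571, refl=1.428571·-0.714286=-1.0204; V=4.285714+1.428571+-1.020408=4.6939
k=3 load: inc=-1.020408, refl=-1.020408·0.333333=-0.3401; V=5.714286+-1.020408+-0.340136=4.3537
k=4 src: inc=-0.340136, refl=-0.340136·-0.714286=0.2430; V=4.693878+-0.340136+0.242954=4.5967
k=5 load: inc=0.242954, refl=0.242954·0.333333=0.0810; V=4.353741+0.242954+0.080985=4.6777
k=6 src: inc=0.080985, refl=0.080985·-0.714286=-0.0578; V=4.596696+0.080985+-0.057846=4.6198
k=7 load: inc=-0.057846, refl=-0.057846·0.333333=-0.0193; V=4.677681+-0.057846+-0.019282=4.6006
k=8 src: inc=-0.019282, refl=-0.019282·-0.714286=0.0138; V=4.619834+-0.019282+0.013773=4.6143
k=9 load: inc=0.013773, refl=0.013773·0.333333=0.0046; V=4.600552+0.013773+0.004591=4.6189

0 0 source 4.2857
1 1 load 5.7143
2 2 source 4.6939
3 3 load 4.3537
4 4 source 4.5967
5 5 load 4.6777
6 6 source 4.6198
7 7 load 4.6006
8 8 source 4.6143
9 9 load 4.6189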